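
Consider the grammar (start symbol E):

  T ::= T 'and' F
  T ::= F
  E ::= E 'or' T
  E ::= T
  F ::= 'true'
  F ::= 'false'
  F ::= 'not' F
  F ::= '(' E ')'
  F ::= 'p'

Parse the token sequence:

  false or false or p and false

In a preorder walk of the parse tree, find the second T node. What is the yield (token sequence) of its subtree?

false

[E [E [E [T [F false]]] or [T [F false]]] or [T [T [F p]] and [F false]]]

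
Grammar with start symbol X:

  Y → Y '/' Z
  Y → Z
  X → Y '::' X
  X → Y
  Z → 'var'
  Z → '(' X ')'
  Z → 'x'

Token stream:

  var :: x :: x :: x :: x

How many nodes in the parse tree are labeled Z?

[X [Y [Z var]] :: [X [Y [Z x]] :: [X [Y [Z x]] :: [X [Y [Z x]] :: [X [Y [Z x]]]]]]]

5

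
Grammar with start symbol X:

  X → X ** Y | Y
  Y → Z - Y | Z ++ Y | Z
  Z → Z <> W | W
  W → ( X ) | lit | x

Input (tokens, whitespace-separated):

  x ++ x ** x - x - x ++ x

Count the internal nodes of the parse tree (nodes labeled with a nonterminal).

[X [X [Y [Z [W x]] ++ [Y [Z [W x]]]]] ** [Y [Z [W x]] - [Y [Z [W x]] - [Y [Z [W x]] ++ [Y [Z [W x]]]]]]]

20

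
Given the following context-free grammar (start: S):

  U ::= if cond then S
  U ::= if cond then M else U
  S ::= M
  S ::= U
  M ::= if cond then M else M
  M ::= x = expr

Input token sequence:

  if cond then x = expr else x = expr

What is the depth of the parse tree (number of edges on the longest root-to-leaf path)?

[S [M if cond then [M x = expr] else [M x = expr]]]

3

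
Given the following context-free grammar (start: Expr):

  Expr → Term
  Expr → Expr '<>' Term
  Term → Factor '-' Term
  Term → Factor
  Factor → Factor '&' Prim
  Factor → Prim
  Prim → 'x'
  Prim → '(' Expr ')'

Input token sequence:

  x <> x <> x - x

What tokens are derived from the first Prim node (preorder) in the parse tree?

[Expr [Expr [Expr [Term [Factor [Prim x]]]] <> [Term [Factor [Prim x]]]] <> [Term [Factor [Prim x]] - [Term [Factor [Prim x]]]]]

x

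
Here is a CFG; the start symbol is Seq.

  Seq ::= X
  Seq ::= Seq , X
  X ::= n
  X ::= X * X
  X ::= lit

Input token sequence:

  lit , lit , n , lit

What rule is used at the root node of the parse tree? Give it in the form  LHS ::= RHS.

Seq ::= Seq , X

[Seq [Seq [Seq [Seq [X lit]] , [X lit]] , [X n]] , [X lit]]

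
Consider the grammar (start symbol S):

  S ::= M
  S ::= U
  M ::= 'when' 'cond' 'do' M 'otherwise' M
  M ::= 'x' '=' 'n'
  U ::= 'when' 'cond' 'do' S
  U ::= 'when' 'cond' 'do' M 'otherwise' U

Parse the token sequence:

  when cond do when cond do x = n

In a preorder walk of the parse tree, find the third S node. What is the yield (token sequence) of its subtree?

[S [U when cond do [S [U when cond do [S [M x = n]]]]]]

x = n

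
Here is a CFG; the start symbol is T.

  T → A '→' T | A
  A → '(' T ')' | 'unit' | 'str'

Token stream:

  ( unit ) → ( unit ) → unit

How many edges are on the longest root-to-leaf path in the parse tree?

[T [A ( [T [A unit]] )] → [T [A ( [T [A unit]] )] → [T [A unit]]]]

5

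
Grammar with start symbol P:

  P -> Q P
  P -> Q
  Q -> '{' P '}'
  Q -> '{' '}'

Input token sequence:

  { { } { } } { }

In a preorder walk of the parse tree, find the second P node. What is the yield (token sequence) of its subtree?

[P [Q { [P [Q { }] [P [Q { }]]] }] [P [Q { }]]]

{ } { }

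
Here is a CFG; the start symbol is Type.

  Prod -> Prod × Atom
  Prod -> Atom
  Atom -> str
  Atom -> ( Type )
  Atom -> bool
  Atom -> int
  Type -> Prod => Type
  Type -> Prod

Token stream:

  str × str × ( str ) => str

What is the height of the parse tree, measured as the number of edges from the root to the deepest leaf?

6

[Type [Prod [Prod [Prod [Atom str]] × [Atom str]] × [Atom ( [Type [Prod [Atom str]]] )]] => [Type [Prod [Atom str]]]]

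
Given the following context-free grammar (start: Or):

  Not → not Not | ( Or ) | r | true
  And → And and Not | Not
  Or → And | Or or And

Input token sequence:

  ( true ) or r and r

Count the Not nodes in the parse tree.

[Or [Or [And [Not ( [Or [And [Not true]]] )]]] or [And [And [Not r]] and [Not r]]]

4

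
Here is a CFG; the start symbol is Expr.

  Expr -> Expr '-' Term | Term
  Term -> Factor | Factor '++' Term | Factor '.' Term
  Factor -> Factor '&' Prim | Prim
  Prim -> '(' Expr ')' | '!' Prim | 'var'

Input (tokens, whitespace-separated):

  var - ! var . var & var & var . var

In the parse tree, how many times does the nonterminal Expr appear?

2

[Expr [Expr [Term [Factor [Prim var]]]] - [Term [Factor [Prim ! [Prim var]]] . [Term [Factor [Factor [Factor [Prim var]] & [Prim var]] & [Prim var]] . [Term [Factor [Prim var]]]]]]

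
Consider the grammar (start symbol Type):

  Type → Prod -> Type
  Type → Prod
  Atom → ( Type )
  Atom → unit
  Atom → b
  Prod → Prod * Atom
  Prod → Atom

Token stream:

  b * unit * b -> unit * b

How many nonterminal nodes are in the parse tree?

[Type [Prod [Prod [Prod [Atom b]] * [Atom unit]] * [Atom b]] -> [Type [Prod [Prod [Atom unit]] * [Atom b]]]]

12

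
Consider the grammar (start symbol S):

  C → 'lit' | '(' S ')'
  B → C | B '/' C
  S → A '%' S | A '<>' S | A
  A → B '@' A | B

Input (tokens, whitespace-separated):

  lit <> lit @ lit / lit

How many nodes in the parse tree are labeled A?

3

[S [A [B [C lit]]] <> [S [A [B [C lit]] @ [A [B [B [C lit]] / [C lit]]]]]]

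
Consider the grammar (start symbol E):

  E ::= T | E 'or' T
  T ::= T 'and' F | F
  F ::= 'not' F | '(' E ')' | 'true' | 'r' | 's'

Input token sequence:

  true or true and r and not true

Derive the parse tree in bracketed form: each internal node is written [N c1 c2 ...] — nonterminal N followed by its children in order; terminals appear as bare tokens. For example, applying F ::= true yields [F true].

[E [E [T [F true]]] or [T [T [T [F true]] and [F r]] and [F not [F true]]]]

E
E or T
T or T
F or T
true or T
true or T and F
true or T and F and F
true or F and F and F
true or true and F and F
true or true and r and F
true or true and r and not F
true or true and r and not true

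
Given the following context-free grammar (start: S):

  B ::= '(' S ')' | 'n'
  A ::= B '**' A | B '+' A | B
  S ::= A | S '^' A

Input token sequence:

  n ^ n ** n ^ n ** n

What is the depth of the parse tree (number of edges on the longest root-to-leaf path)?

[S [S [S [A [B n]]] ^ [A [B n] ** [A [B n]]]] ^ [A [B n] ** [A [B n]]]]

5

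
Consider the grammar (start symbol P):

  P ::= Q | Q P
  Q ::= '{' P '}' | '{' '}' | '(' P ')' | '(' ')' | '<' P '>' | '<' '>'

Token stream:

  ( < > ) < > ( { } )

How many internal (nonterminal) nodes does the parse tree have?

[P [Q ( [P [Q < >]] )] [P [Q < >] [P [Q ( [P [Q { }]] )]]]]

10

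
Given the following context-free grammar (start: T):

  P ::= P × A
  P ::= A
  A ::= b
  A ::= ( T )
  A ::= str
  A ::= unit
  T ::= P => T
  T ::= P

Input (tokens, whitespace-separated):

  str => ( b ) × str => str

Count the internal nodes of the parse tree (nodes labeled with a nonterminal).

14

[T [P [A str]] => [T [P [P [A ( [T [P [A b]]] )]] × [A str]] => [T [P [A str]]]]]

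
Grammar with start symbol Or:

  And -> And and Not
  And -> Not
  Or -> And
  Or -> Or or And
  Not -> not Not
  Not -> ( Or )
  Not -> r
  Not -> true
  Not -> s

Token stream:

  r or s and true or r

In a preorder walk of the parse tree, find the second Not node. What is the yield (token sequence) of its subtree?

s

[Or [Or [Or [And [Not r]]] or [And [And [Not s]] and [Not true]]] or [And [Not r]]]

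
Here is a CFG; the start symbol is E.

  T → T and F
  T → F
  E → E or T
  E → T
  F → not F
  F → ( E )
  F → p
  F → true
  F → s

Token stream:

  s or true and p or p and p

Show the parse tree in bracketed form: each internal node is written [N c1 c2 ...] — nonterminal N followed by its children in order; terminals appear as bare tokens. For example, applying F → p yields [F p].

E
E or T
E or T or T
T or T or T
F or T or T
s or T or T
s or T and F or T
s or F and F or T
s or true and F or T
s or true and p or T
s or true and p or T and F
s or true and p or F and F
s or true and p or p and F
s or true and p or p and p

[E [E [E [T [F s]]] or [T [T [F true]] and [F p]]] or [T [T [F p]] and [F p]]]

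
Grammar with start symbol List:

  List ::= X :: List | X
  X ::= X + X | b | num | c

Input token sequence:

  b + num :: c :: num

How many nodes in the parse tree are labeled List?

3

[List [X [X b] + [X num]] :: [List [X c] :: [List [X num]]]]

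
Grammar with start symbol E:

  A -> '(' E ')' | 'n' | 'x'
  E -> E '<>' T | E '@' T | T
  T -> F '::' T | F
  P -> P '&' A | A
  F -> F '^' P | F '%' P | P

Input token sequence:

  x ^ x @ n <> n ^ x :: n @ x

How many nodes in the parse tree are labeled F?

[E [E [E [E [T [F [F [P [A x]]] ^ [P [A x]]]]] @ [T [F [P [A n]]]]] <> [T [F [F [P [A n]]] ^ [P [A x]]] :: [T [F [P [A n]]]]]] @ [T [F [P [A x]]]]]

7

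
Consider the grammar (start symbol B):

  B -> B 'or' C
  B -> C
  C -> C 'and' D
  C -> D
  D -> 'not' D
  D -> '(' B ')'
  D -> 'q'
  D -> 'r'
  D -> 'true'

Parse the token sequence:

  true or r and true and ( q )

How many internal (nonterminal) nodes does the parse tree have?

13

[B [B [C [D true]]] or [C [C [C [D r]] and [D true]] and [D ( [B [C [D q]]] )]]]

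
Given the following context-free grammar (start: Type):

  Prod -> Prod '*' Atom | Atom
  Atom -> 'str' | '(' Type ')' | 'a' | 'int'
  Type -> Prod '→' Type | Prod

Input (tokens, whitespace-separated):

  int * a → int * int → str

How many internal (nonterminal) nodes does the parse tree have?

[Type [Prod [Prod [Atom int]] * [Atom a]] → [Type [Prod [Prod [Atom int]] * [Atom int]] → [Type [Prod [Atom str]]]]]

13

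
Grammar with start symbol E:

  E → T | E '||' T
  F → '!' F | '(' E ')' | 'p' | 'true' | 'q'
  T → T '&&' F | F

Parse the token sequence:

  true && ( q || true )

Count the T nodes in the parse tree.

[E [T [T [F true]] && [F ( [E [E [T [F q]]] || [T [F true]]] )]]]

4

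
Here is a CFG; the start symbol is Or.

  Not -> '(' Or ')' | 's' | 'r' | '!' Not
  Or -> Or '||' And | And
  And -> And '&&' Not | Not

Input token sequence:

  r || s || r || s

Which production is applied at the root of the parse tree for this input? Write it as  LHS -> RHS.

[Or [Or [Or [Or [And [Not r]]] || [And [Not s]]] || [And [Not r]]] || [And [Not s]]]

Or -> Or '||' And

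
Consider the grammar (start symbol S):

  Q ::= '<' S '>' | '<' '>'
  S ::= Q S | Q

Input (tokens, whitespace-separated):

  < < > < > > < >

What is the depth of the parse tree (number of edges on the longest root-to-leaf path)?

5

[S [Q < [S [Q < >] [S [Q < >]]] >] [S [Q < >]]]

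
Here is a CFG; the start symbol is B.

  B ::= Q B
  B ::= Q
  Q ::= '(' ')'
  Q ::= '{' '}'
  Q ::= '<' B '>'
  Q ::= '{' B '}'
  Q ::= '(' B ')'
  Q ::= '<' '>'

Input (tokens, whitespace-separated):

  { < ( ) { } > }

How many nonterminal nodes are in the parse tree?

[B [Q { [B [Q < [B [Q ( )] [B [Q { }]]] >]] }]]

8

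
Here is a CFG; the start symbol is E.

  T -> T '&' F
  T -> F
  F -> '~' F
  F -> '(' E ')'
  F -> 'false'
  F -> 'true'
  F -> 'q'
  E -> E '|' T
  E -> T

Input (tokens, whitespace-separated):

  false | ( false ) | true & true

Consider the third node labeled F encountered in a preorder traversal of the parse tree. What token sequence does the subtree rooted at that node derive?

[E [E [E [T [F false]]] | [T [F ( [E [T [F false]]] )]]] | [T [T [F true]] & [F true]]]

false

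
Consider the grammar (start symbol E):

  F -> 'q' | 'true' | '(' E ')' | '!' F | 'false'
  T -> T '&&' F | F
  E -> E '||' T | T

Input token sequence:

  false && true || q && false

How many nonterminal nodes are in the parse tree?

[E [E [T [T [F false]] && [F true]]] || [T [T [F q]] && [F false]]]

10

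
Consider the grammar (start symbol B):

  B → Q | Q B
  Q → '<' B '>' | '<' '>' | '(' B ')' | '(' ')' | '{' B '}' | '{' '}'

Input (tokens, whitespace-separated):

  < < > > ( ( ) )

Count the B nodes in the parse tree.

4

[B [Q < [B [Q < >]] >] [B [Q ( [B [Q ( )]] )]]]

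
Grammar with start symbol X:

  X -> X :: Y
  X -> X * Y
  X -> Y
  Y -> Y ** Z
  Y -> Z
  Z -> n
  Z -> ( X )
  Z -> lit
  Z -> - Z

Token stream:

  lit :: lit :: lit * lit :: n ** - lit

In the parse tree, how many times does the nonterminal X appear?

[X [X [X [X [X [Y [Z lit]]] :: [Y [Z lit]]] :: [Y [Z lit]]] * [Y [Z lit]]] :: [Y [Y [Z n]] ** [Z - [Z lit]]]]

5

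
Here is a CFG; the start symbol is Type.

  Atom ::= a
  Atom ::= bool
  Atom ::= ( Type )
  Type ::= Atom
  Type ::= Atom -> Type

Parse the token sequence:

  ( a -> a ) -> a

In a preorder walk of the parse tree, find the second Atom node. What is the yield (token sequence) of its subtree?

a

[Type [Atom ( [Type [Atom a] -> [Type [Atom a]]] )] -> [Type [Atom a]]]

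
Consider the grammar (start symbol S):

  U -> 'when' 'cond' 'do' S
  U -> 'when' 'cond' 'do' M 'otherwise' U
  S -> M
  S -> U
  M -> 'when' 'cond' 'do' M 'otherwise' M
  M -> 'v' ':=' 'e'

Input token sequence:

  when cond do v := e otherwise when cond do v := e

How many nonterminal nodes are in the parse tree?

[S [U when cond do [M v := e] otherwise [U when cond do [S [M v := e]]]]]

6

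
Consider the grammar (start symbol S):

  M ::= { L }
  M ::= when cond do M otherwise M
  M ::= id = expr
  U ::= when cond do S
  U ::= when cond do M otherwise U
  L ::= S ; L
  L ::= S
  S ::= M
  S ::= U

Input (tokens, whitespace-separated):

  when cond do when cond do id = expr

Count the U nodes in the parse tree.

2

[S [U when cond do [S [U when cond do [S [M id = expr]]]]]]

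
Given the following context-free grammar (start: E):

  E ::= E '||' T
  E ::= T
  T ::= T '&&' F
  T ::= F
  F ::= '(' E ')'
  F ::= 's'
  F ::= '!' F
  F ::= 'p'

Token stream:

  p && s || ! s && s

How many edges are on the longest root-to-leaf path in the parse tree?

[E [E [T [T [F p]] && [F s]]] || [T [T [F ! [F s]]] && [F s]]]

5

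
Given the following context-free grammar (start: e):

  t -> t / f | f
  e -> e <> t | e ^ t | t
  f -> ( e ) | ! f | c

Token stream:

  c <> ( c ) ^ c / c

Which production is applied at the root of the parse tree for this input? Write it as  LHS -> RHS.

[e [e [e [t [f c]]] <> [t [f ( [e [t [f c]]] )]]] ^ [t [t [f c]] / [f c]]]

e -> e ^ t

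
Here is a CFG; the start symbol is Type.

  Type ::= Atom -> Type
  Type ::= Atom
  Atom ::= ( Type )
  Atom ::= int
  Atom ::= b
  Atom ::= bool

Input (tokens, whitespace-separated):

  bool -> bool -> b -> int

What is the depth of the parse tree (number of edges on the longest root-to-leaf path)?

[Type [Atom bool] -> [Type [Atom bool] -> [Type [Atom b] -> [Type [Atom int]]]]]

5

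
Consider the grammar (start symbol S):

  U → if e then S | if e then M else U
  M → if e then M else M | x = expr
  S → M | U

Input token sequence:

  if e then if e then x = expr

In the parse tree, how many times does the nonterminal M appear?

[S [U if e then [S [U if e then [S [M x = expr]]]]]]

1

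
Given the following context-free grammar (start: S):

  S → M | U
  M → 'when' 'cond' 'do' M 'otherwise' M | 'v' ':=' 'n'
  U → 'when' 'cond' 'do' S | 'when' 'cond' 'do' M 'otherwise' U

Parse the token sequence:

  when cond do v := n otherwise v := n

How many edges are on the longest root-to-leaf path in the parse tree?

[S [M when cond do [M v := n] otherwise [M v := n]]]

3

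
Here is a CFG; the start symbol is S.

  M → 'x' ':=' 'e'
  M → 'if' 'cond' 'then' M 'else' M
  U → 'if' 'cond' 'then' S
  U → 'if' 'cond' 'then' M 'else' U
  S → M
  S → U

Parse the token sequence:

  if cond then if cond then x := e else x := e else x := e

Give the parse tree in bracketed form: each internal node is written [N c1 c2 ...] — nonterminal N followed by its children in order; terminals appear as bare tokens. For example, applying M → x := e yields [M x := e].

[S [M if cond then [M if cond then [M x := e] else [M x := e]] else [M x := e]]]

S
M
if cond then M else M
if cond then if cond then M else M else M
if cond then if cond then x := e else M else M
if cond then if cond then x := e else x := e else M
if cond then if cond then x := e else x := e else x := e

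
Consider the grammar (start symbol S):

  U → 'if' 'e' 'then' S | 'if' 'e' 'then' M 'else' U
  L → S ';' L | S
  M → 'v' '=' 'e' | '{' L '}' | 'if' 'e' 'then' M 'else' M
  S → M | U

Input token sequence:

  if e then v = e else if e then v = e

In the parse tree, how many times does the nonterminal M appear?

2

[S [U if e then [M v = e] else [U if e then [S [M v = e]]]]]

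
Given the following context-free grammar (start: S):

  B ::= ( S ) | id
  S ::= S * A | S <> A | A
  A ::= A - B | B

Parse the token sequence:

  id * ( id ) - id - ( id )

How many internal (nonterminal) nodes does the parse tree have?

[S [S [A [B id]]] * [A [A [A [B ( [S [A [B id]]] )]] - [B id]] - [B ( [S [A [B id]]] )]]]

16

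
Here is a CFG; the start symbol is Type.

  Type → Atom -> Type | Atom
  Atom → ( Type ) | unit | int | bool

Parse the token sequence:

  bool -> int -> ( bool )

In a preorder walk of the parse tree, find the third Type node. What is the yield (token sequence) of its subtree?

[Type [Atom bool] -> [Type [Atom int] -> [Type [Atom ( [Type [Atom bool]] )]]]]

( bool )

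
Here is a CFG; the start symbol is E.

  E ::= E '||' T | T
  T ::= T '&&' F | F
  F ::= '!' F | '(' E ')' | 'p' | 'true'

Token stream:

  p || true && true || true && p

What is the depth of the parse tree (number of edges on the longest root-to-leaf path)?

5

[E [E [E [T [F p]]] || [T [T [F true]] && [F true]]] || [T [T [F true]] && [F p]]]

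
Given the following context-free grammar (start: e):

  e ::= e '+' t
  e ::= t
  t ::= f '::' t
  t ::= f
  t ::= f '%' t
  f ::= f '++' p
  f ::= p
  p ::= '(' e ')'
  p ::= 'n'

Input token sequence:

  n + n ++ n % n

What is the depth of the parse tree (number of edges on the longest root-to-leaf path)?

5

[e [e [t [f [p n]]]] + [t [f [f [p n]] ++ [p n]] % [t [f [p n]]]]]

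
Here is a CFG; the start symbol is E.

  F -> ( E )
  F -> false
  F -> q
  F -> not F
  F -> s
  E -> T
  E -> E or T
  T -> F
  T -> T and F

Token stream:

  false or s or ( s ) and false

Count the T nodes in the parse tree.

5

[E [E [E [T [F false]]] or [T [F s]]] or [T [T [F ( [E [T [F s]]] )]] and [F false]]]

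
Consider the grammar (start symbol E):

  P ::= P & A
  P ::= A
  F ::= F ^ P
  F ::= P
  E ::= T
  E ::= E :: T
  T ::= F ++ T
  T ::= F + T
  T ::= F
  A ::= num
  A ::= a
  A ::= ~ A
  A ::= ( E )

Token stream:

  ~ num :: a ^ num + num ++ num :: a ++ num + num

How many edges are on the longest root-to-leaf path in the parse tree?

8

[E [E [E [T [F [P [A ~ [A num]]]]]] :: [T [F [F [P [A a]]] ^ [P [A num]]] + [T [F [P [A num]]] ++ [T [F [P [A num]]]]]]] :: [T [F [P [A a]]] ++ [T [F [P [A num]]] + [T [F [P [A num]]]]]]]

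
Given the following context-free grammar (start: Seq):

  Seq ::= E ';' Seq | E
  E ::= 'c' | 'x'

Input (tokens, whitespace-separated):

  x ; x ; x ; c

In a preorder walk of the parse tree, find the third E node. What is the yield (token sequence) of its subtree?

x

[Seq [E x] ; [Seq [E x] ; [Seq [E x] ; [Seq [E c]]]]]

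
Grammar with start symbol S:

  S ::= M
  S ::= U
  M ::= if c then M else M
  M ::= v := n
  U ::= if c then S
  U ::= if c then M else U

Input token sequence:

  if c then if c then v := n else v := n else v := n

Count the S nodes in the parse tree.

[S [M if c then [M if c then [M v := n] else [M v := n]] else [M v := n]]]

1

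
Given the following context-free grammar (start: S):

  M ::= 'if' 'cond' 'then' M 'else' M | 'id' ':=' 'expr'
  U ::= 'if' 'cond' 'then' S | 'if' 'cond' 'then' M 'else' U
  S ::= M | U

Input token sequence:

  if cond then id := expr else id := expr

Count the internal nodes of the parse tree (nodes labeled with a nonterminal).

[S [M if cond then [M id := expr] else [M id := expr]]]

4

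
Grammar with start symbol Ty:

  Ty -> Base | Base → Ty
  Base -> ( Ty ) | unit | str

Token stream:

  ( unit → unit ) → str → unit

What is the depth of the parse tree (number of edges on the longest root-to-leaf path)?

5

[Ty [Base ( [Ty [Base unit] → [Ty [Base unit]]] )] → [Ty [Base str] → [Ty [Base unit]]]]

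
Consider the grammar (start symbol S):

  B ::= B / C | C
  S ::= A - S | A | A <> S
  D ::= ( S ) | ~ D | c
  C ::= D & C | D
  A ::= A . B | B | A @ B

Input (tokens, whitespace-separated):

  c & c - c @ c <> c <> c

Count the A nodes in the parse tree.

5

[S [A [B [C [D c] & [C [D c]]]]] - [S [A [A [B [C [D c]]]] @ [B [C [D c]]]] <> [S [A [B [C [D c]]]] <> [S [A [B [C [D c]]]]]]]]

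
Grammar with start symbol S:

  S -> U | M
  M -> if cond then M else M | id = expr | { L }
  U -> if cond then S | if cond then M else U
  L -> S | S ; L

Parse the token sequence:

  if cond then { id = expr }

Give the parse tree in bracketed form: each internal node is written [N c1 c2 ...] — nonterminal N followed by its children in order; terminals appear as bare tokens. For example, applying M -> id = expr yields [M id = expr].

[S [U if cond then [S [M { [L [S [M id = expr]]] }]]]]

S
U
if cond then S
if cond then M
if cond then { L }
if cond then { S }
if cond then { M }
if cond then { id = expr }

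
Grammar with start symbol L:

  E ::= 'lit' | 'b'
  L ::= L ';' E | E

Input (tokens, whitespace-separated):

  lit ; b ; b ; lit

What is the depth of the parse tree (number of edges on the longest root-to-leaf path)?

[L [L [L [L [E lit]] ; [E b]] ; [E b]] ; [E lit]]

5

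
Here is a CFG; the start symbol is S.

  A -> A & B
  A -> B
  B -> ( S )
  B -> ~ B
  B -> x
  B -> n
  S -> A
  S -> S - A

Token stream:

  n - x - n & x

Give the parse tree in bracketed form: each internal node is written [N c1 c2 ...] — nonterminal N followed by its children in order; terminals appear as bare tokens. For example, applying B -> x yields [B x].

[S [S [S [A [B n]]] - [A [B x]]] - [A [A [B n]] & [B x]]]

S
S - A
S - A - A
A - A - A
B - A - A
n - A - A
n - B - A
n - x - A
n - x - A & B
n - x - B & B
n - x - n & B
n - x - n & x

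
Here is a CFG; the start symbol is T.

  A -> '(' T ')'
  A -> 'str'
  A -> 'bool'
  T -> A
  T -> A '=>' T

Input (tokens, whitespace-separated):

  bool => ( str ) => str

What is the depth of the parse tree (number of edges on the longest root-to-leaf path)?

5

[T [A bool] => [T [A ( [T [A str]] )] => [T [A str]]]]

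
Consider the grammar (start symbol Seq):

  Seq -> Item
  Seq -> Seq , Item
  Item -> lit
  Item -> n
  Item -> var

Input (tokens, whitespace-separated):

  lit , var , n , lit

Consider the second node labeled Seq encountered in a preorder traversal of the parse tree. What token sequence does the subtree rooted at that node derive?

lit , var , n

[Seq [Seq [Seq [Seq [Item lit]] , [Item var]] , [Item n]] , [Item lit]]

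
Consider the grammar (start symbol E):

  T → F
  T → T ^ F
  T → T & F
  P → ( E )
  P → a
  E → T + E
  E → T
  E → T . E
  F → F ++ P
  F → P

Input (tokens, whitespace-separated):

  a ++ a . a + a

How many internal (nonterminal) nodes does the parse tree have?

14

[E [T [F [F [P a]] ++ [P a]]] . [E [T [F [P a]]] + [E [T [F [P a]]]]]]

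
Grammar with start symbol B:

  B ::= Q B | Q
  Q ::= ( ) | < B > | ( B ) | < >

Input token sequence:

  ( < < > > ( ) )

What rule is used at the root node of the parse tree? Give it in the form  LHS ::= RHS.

B ::= Q

[B [Q ( [B [Q < [B [Q < >]] >] [B [Q ( )]]] )]]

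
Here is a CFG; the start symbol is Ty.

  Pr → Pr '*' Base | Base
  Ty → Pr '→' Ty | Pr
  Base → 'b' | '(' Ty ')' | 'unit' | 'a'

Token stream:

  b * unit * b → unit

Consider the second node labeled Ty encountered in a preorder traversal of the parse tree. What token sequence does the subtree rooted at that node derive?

unit

[Ty [Pr [Pr [Pr [Base b]] * [Base unit]] * [Base b]] → [Ty [Pr [Base unit]]]]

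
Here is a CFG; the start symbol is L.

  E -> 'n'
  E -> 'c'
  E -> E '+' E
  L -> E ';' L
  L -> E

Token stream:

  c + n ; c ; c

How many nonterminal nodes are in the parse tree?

[L [E [E c] + [E n]] ; [L [E c] ; [L [E c]]]]

8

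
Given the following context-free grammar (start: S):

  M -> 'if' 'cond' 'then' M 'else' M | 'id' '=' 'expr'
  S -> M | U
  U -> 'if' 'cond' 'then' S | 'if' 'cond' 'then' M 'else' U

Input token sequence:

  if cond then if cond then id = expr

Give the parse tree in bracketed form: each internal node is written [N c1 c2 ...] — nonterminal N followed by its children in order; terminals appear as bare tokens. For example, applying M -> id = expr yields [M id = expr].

S
U
if cond then S
if cond then U
if cond then if cond then S
if cond then if cond then M
if cond then if cond then id = expr

[S [U if cond then [S [U if cond then [S [M id = expr]]]]]]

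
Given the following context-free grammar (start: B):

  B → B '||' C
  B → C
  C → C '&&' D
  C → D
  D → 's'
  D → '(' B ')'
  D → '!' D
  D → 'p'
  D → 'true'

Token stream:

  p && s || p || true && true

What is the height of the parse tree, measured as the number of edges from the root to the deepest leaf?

[B [B [B [C [C [D p]] && [D s]]] || [C [D p]]] || [C [C [D true]] && [D true]]]

6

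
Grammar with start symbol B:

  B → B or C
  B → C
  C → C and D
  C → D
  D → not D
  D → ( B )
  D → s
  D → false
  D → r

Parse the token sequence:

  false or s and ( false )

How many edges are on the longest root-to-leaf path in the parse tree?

6

[B [B [C [D false]]] or [C [C [D s]] and [D ( [B [C [D false]]] )]]]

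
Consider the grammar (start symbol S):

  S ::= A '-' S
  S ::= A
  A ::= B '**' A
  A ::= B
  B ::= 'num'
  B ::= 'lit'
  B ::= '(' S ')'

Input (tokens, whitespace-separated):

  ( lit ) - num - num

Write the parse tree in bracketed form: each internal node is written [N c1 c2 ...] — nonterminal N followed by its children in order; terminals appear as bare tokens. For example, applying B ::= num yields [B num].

S
A - S
B - S
( S ) - S
( A ) - S
( B ) - S
( lit ) - S
( lit ) - A - S
( lit ) - B - S
( lit ) - num - S
( lit ) - num - A
( lit ) - num - B
( lit ) - num - num

[S [A [B ( [S [A [B lit]]] )]] - [S [A [B num]] - [S [A [B num]]]]]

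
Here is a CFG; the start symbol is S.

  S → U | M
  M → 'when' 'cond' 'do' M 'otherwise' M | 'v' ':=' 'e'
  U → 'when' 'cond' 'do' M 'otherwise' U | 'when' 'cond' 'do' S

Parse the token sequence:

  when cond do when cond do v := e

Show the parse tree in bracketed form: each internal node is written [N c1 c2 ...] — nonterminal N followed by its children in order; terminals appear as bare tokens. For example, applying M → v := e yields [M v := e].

[S [U when cond do [S [U when cond do [S [M v := e]]]]]]

S
U
when cond do S
when cond do U
when cond do when cond do S
when cond do when cond do M
when cond do when cond do v := e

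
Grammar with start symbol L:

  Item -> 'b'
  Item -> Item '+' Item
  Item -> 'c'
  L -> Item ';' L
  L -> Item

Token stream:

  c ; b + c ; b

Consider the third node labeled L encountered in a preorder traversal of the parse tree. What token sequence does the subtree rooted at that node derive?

[L [Item c] ; [L [Item [Item b] + [Item c]] ; [L [Item b]]]]

b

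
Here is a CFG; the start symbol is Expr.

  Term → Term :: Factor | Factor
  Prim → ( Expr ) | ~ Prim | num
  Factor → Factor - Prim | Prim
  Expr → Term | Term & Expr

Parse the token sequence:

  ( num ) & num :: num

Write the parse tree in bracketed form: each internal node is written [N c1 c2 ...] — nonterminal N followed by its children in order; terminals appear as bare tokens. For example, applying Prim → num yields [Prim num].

Expr
Term & Expr
Factor & Expr
Prim & Expr
( Expr ) & Expr
( Term ) & Expr
( Factor ) & Expr
( Prim ) & Expr
( num ) & Expr
( num ) & Term
( num ) & Term :: Factor
( num ) & Factor :: Factor
( num ) & Prim :: Factor
( num ) & num :: Factor
( num ) & num :: Prim
( num ) & num :: num

[Expr [Term [Factor [Prim ( [Expr [Term [Factor [Prim num]]]] )]]] & [Expr [Term [Term [Factor [Prim num]]] :: [Factor [Prim num]]]]]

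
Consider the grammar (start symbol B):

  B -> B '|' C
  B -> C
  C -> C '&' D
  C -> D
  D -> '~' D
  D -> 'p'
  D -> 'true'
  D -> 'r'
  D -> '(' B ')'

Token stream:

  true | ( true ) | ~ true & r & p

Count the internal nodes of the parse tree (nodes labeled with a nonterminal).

17

[B [B [B [C [D true]]] | [C [D ( [B [C [D true]]] )]]] | [C [C [C [D ~ [D true]]] & [D r]] & [D p]]]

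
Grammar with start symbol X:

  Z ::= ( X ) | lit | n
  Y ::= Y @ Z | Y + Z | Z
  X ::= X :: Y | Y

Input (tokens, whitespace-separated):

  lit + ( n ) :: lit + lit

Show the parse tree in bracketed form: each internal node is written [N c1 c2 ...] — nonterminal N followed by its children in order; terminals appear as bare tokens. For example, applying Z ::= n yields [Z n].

X
X :: Y
Y :: Y
Y + Z :: Y
Z + Z :: Y
lit + Z :: Y
lit + ( X ) :: Y
lit + ( Y ) :: Y
lit + ( Z ) :: Y
lit + ( n ) :: Y
lit + ( n ) :: Y + Z
lit + ( n ) :: Z + Z
lit + ( n ) :: lit + Z
lit + ( n ) :: lit + lit

[X [X [Y [Y [Z lit]] + [Z ( [X [Y [Z n]]] )]]] :: [Y [Y [Z lit]] + [Z lit]]]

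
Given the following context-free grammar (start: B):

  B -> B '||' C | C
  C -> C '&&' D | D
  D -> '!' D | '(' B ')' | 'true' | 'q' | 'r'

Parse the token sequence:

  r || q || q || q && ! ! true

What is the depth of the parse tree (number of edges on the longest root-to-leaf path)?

6

[B [B [B [B [C [D r]]] || [C [D q]]] || [C [D q]]] || [C [C [D q]] && [D ! [D ! [D true]]]]]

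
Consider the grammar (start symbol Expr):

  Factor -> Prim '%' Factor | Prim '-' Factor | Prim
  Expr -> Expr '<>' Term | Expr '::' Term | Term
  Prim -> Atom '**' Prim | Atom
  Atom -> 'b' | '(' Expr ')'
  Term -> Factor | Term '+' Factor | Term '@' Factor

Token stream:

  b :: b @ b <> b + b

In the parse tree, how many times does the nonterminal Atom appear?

5

[Expr [Expr [Expr [Term [Factor [Prim [Atom b]]]]] :: [Term [Term [Factor [Prim [Atom b]]]] @ [Factor [Prim [Atom b]]]]] <> [Term [Term [Factor [Prim [Atom b]]]] + [Factor [Prim [Atom b]]]]]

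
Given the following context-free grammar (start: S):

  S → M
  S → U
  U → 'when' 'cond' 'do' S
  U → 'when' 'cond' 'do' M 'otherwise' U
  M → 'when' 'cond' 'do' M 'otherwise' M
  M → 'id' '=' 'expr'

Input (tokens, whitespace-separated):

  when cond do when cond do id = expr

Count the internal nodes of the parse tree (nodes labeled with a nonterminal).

6

[S [U when cond do [S [U when cond do [S [M id = expr]]]]]]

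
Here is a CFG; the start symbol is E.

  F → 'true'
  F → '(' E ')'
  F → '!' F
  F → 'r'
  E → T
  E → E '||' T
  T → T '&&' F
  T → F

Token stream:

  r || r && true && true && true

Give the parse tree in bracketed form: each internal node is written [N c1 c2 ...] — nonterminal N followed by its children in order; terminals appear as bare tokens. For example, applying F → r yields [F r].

E
E || T
T || T
F || T
r || T
r || T && F
r || T && F && F
r || T && F && F && F
r || F && F && F && F
r || r && F && F && F
r || r && true && F && F
r || r && true && true && F
r || r && true && true && true

[E [E [T [F r]]] || [T [T [T [T [F r]] && [F true]] && [F true]] && [F true]]]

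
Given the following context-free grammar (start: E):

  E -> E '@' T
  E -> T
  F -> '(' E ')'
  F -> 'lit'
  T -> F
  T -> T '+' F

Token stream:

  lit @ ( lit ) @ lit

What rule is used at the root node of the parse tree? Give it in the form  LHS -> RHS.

[E [E [E [T [F lit]]] @ [T [F ( [E [T [F lit]]] )]]] @ [T [F lit]]]

E -> E '@' T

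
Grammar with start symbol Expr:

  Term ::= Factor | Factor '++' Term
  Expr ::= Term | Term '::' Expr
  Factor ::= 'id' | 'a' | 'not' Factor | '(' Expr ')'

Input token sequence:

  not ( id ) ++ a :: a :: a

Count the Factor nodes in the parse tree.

[Expr [Term [Factor not [Factor ( [Expr [Term [Factor id]]] )]] ++ [Term [Factor a]]] :: [Expr [Term [Factor a]] :: [Expr [Term [Factor a]]]]]

6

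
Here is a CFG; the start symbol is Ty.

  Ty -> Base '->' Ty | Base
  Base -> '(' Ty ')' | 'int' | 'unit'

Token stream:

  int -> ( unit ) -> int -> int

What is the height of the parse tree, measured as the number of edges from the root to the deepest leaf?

5

[Ty [Base int] -> [Ty [Base ( [Ty [Base unit]] )] -> [Ty [Base int] -> [Ty [Base int]]]]]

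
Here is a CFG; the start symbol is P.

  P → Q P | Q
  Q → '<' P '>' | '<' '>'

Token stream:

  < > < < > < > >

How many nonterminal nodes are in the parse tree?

8

[P [Q < >] [P [Q < [P [Q < >] [P [Q < >]]] >]]]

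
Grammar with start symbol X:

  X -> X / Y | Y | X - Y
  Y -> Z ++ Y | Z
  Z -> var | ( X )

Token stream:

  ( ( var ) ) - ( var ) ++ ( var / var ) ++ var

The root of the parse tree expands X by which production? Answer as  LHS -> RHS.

X -> X - Y

[X [X [Y [Z ( [X [Y [Z ( [X [Y [Z var]]] )]]] )]]] - [Y [Z ( [X [Y [Z var]]] )] ++ [Y [Z ( [X [X [Y [Z var]]] / [Y [Z var]]] )] ++ [Y [Z var]]]]]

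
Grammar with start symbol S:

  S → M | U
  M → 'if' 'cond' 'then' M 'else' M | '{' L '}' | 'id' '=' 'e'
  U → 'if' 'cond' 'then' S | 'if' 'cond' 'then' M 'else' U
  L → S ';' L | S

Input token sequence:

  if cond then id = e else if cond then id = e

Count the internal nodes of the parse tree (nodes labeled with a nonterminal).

[S [U if cond then [M id = e] else [U if cond then [S [M id = e]]]]]

6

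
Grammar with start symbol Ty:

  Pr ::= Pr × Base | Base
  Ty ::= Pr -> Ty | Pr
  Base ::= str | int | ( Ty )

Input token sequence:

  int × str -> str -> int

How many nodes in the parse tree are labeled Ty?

3

[Ty [Pr [Pr [Base int]] × [Base str]] -> [Ty [Pr [Base str]] -> [Ty [Pr [Base int]]]]]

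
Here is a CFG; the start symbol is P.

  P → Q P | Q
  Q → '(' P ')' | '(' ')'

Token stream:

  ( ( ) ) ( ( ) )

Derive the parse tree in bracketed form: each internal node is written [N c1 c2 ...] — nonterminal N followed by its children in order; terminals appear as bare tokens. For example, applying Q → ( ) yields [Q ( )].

P
Q P
( P ) P
( Q ) P
( ( ) ) P
( ( ) ) Q
( ( ) ) ( P )
( ( ) ) ( Q )
( ( ) ) ( ( ) )

[P [Q ( [P [Q ( )]] )] [P [Q ( [P [Q ( )]] )]]]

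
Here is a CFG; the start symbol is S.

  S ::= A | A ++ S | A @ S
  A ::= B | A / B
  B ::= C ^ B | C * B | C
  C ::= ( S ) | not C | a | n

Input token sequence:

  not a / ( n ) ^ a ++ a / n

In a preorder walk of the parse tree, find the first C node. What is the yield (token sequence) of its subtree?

not a

[S [A [A [B [C not [C a]]]] / [B [C ( [S [A [B [C n]]]] )] ^ [B [C a]]]] ++ [S [A [A [B [C a]]] / [B [C n]]]]]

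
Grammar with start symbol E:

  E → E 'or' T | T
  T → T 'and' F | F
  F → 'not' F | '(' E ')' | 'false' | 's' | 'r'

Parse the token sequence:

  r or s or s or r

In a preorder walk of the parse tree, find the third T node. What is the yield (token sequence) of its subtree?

[E [E [E [E [T [F r]]] or [T [F s]]] or [T [F s]]] or [T [F r]]]

s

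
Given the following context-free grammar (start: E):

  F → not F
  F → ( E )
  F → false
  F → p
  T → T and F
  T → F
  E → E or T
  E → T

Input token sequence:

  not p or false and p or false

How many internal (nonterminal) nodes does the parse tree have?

12

[E [E [E [T [F not [F p]]]] or [T [T [F false]] and [F p]]] or [T [F false]]]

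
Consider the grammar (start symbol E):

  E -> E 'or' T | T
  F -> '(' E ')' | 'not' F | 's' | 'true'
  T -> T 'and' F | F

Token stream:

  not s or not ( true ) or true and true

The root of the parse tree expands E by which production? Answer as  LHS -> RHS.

E -> E 'or' T

[E [E [E [T [F not [F s]]]] or [T [F not [F ( [E [T [F true]]] )]]]] or [T [T [F true]] and [F true]]]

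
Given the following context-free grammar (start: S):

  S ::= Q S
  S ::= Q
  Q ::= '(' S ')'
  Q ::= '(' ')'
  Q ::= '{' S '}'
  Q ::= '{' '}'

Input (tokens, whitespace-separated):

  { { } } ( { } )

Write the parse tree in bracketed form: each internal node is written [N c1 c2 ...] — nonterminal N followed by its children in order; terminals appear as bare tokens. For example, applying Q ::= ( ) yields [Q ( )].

S
Q S
{ S } S
{ Q } S
{ { } } S
{ { } } Q
{ { } } ( S )
{ { } } ( Q )
{ { } } ( { } )

[S [Q { [S [Q { }]] }] [S [Q ( [S [Q { }]] )]]]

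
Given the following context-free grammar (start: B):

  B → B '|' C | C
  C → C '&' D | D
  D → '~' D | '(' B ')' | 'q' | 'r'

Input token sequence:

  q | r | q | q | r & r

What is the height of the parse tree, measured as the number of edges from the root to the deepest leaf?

[B [B [B [B [B [C [D q]]] | [C [D r]]] | [C [D q]]] | [C [D q]]] | [C [C [D r]] & [D r]]]

7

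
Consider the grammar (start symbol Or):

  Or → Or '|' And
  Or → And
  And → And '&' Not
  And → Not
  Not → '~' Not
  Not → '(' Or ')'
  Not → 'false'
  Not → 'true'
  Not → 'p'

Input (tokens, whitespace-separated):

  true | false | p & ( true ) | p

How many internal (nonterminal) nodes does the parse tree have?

[Or [Or [Or [Or [And [Not true]]] | [And [Not false]]] | [And [And [Not p]] & [Not ( [Or [And [Not true]]] )]]] | [And [Not p]]]

17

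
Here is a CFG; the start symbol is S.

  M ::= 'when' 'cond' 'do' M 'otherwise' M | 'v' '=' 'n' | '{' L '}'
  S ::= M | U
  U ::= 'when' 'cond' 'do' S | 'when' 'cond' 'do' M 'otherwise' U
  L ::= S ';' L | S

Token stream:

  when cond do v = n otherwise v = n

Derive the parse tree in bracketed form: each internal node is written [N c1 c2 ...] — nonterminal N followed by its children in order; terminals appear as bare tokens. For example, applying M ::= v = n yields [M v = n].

S
M
when cond do M otherwise M
when cond do v = n otherwise M
when cond do v = n otherwise v = n

[S [M when cond do [M v = n] otherwise [M v = n]]]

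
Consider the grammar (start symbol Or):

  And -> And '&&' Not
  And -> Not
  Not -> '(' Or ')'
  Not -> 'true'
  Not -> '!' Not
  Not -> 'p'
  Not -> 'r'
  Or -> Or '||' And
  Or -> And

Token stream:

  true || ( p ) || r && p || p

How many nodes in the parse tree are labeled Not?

6

[Or [Or [Or [Or [And [Not true]]] || [And [Not ( [Or [And [Not p]]] )]]] || [And [And [Not r]] && [Not p]]] || [And [Not p]]]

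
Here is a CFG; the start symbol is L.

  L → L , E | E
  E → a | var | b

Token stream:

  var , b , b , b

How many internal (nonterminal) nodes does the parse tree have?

8

[L [L [L [L [E var]] , [E b]] , [E b]] , [E b]]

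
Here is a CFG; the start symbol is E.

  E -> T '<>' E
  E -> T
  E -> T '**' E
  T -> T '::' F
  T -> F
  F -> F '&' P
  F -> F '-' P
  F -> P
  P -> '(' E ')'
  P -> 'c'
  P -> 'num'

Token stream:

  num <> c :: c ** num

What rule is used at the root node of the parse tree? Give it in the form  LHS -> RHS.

E -> T '<>' E

[E [T [F [P num]]] <> [E [T [T [F [P c]]] :: [F [P c]]] ** [E [T [F [P num]]]]]]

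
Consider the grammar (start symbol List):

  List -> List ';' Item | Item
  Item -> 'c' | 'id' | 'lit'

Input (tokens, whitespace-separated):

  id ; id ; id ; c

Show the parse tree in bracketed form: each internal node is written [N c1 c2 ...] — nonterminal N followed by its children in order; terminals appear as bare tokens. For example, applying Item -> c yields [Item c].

List
List ; Item
List ; Item ; Item
List ; Item ; Item ; Item
Item ; Item ; Item ; Item
id ; Item ; Item ; Item
id ; id ; Item ; Item
id ; id ; id ; Item
id ; id ; id ; c

[List [List [List [List [Item id]] ; [Item id]] ; [Item id]] ; [Item c]]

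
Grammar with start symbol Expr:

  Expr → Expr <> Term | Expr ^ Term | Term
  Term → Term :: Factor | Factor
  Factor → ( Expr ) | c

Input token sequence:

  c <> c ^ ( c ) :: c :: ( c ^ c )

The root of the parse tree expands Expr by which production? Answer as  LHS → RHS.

[Expr [Expr [Expr [Term [Factor c]]] <> [Term [Factor c]]] ^ [Term [Term [Term [Factor ( [Expr [Term [Factor c]]] )]] :: [Factor c]] :: [Factor ( [Expr [Expr [Term [Factor c]]] ^ [Term [Factor c]]] )]]]

Expr → Expr ^ Term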